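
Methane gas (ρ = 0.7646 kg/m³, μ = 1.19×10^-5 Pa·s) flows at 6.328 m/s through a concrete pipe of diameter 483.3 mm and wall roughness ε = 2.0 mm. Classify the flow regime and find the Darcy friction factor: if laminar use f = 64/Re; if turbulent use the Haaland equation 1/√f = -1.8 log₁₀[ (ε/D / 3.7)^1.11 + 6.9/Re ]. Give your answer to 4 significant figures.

Re = ρVD/μ = 0.7646·6.328·0.4833/1.19e-05 = 1.965e+05.
Re > 4000 → turbulent. ε/D = 0.002/0.4833 = 0.00414; Haaland: 1/√f = -1.8 log₁₀[0.00053 + 3.51e-05] = 5.847, so f = 0.02925.

f ≈ 0.02925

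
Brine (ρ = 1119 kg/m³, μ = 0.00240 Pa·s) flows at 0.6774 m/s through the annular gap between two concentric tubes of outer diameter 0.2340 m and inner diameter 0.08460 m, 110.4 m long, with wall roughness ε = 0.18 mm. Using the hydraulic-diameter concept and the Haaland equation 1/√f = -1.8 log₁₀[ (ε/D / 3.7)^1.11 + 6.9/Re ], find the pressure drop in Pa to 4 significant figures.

Hydraulic diameter D_h = 4A/P = D_o - D_i = 0.234 - 0.0846 = 0.1494 m.
Re = ρVD_h/μ = 1119·0.6774·0.1494/0.0024 = 4.719e+04.
ε/D_h = 0.00018/0.1494 = 0.0012; Haaland gives 1/√f = -1.8 log₁₀[0.000135+0.000146] = 6.393, so f = 0.02447.
ΔP = f(L/D_h)(ρV²/2) = 0.02447·110.4/0.1494·256.7 = 4642 Pa.

ΔP ≈ 4642 Pa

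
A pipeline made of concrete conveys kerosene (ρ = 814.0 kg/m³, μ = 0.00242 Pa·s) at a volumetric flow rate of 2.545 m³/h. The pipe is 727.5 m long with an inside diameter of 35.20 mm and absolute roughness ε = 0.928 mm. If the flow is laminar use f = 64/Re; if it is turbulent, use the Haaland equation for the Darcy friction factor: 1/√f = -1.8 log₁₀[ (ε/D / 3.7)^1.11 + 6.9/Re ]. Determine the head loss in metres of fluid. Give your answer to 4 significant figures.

h_f ≈ 32.25 m

Q = 2.545 m³/h = 2.545/3600 = 0.0007069 m³/s.
Cross-sectional area A = πD²/4 = π(0.0352)²/4 = 0.0009731 m²; mean velocity V = Q/A = 0.0007069/0.0009731 = 0.7265 m/s.
Reynolds number Re = ρVD/μ = 814 · 0.7265 · 0.0352 / 0.00242 = 8601.
Re > 4000 → turbulent. Relative roughness ε/D = 0.000928/0.0352 = 0.0264. Haaland: 1/√f = -1.8 log₁₀[(0.0264/3.7)^1.11 + 6.9/8601] = -1.8 log₁₀[0.00414 + 0.000802] = 4.152, so f = 0.05802.
Darcy-Weisbach: ΔP = f(L/D)(ρV²/2) = 0.05802·(727.5/0.0352)·(814·0.7265²/2) = 0.05802·2.067e+04·214.8 = 2.576e+05 Pa.
Head loss h_f = ΔP/(ρg) = 2.576e+05/(814·9.81) = 32.25 m.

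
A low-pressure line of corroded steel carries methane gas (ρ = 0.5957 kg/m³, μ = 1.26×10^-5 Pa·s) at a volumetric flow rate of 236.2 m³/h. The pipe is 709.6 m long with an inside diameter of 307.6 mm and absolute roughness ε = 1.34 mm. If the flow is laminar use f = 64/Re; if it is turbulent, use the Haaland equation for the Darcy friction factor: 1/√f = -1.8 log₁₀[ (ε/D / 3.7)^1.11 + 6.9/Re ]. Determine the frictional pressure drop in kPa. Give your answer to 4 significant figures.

Q = 236.2 m³/h = 236.2/3600 = 0.06561 m³/s.
Cross-sectional area A = πD²/4 = π(0.3076)²/4 = 0.07431 m²; mean velocity V = Q/A = 0.06561/0.07431 = 0.8829 m/s.
Reynolds number Re = ρVD/μ = 0.5957 · 0.8829 · 0.3076 / 1.26e-05 = 1.284e+04.
Re > 4000 → turbulent. Relative roughness ε/D = 0.00134/0.3076 = 0.00436. Haaland: 1/√f = -1.8 log₁₀[(0.00436/3.7)^1.11 + 6.9/1.284e+04] = -1.8 log₁₀[0.000561 + 0.000537] = 5.327, so f = 0.03524.
Darcy-Weisbach: ΔP = f(L/D)(ρV²/2) = 0.03524·(709.6/0.3076)·(0.5957·0.8829²/2) = 0.03524·2307·0.2322 = 18.88 Pa.
ΔP = 18.88 Pa = 0.01888 kPa.

ΔP ≈ 0.01888 kPa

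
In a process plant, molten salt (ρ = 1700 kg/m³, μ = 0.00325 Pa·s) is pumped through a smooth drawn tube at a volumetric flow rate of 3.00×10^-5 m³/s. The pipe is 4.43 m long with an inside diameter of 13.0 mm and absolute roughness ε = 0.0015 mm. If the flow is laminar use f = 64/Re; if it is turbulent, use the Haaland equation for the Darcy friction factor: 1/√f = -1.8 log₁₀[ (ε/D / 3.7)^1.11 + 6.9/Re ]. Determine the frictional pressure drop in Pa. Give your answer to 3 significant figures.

Cross-sectional area A = πD²/4 = π(0.013)²/4 = 0.0001327 m²; mean velocity V = Q/A = 3e-05/0.0001327 = 0.226 m/s.
Reynolds number Re = ρVD/μ = 1700 · 0.226 · 0.013 / 0.00325 = 1537.
Re < 2300 → laminar flow, so f = 64/Re = 64/1537 = 0.04164 (the turbulent correlation is not needed).
Darcy-Weisbach: ΔP = f(L/D)(ρV²/2) = 0.04164·(4.43/0.013)·(1700·0.226²/2) = 0.04164·340.8·43.42 = 616.2 Pa.

ΔP ≈ 616 Pa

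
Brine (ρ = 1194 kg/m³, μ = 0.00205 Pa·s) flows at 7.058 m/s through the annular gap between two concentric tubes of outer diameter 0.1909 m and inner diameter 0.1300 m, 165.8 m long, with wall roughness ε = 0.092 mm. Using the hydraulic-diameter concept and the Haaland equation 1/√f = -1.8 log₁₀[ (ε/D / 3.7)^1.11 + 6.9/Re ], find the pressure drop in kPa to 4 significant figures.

Hydraulic diameter D_h = 4A/P = D_o - D_i = 0.1909 - 0.13 = 0.0609 m.
Re = ρVD_h/μ = 1194·7.058·0.0609/0.00205 = 2.504e+05.
ε/D_h = 9.2e-05/0.0609 = 0.00151; Haaland gives 1/√f = -1.8 log₁₀[0.000173+2.76e-05] = 6.656, so f = 0.02257.
ΔP = f(L/D_h)(ρV²/2) = 0.02257·165.8/0.0609·2.974e+04 = 1.828e+06 Pa.
ΔP = 1828 kPa.

ΔP ≈ 1828 kPa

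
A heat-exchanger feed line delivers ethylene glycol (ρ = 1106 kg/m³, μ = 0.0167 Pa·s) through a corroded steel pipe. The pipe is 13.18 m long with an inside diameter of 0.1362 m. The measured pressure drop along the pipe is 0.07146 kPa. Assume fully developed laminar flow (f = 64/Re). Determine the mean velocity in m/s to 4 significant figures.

V ≈ 0.1882 m/s

For laminar flow, f = 64/Re with Re = ρVD/μ, so Darcy-Weisbach reduces to ΔP = 32μLV/D². Solving for V: V = ΔP·D²/(32μL) = 71.46·(0.1362)²/(32·0.0167·13.18) = 0.1882 m/s.
Check: Re = ρVD/μ = 1106·0.1882·0.1362/0.0167 = 1698 < 2300, so the laminar assumption holds.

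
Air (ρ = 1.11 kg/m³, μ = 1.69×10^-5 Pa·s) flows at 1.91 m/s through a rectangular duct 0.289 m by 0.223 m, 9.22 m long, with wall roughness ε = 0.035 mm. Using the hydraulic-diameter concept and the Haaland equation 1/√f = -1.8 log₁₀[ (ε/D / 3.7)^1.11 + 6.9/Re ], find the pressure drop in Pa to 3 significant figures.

ΔP ≈ 1.73 Pa

Hydraulic diameter D_h = 4A/P = 4·(0.289·0.223)/(2·(0.289+0.223)) = 0.2578/1.024 = 0.2517 m.
Re = ρVD_h/μ = 1.11·1.91·0.2517/1.69e-05 = 3.158e+04.
ε/D_h = 3.5e-05/0.2517 = 0.000139; Haaland gives 1/√f = -1.8 log₁₀[1.23e-05+0.000218] = 6.546, so f = 0.02333.
ΔP = f(L/D_h)(ρV²/2) = 0.02333·9.22/0.2517·2.025 = 1.73 Pa.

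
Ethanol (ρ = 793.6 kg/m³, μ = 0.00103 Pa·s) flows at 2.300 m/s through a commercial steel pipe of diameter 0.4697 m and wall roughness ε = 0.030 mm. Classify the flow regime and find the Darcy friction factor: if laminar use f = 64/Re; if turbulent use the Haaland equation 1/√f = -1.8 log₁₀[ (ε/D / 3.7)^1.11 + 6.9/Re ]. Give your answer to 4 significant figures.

Re = ρVD/μ = 793.6·2.3·0.4697/0.00103 = 8.324e+05.
Re > 4000 → turbulent. ε/D = 3e-05/0.4697 = 6.39e-05; Haaland: 1/√f = -1.8 log₁₀[5.17e-06 + 8.29e-06] = 8.768, so f = 0.01301.

f ≈ 0.01301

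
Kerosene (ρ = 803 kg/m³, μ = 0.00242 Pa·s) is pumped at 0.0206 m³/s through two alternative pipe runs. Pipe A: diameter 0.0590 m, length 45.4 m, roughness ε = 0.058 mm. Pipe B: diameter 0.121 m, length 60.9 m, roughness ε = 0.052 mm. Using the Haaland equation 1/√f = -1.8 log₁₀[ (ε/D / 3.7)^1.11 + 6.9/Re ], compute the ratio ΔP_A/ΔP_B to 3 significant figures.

Pipe A: V = Q/A = 0.0206/0.002734 = 7.535 m/s; Re = 1.475e+05; ε/D = 0.000983; Haaland → f = 0.02124; ΔP_A = f(L/D)(ρV²/2) = 3.726e+05 Pa.
Pipe B: V = Q/A = 0.0206/0.0115 = 1.791 m/s; Re = 7.193e+04; ε/D = 0.00043; Haaland → f = 0.02074; ΔP_B = f(L/D)(ρV²/2) = 1.345e+04 Pa.
ΔP_A/ΔP_B = 3.726e+05/1.345e+04 = 27.7.

ΔP_A/ΔP_B ≈ 27.7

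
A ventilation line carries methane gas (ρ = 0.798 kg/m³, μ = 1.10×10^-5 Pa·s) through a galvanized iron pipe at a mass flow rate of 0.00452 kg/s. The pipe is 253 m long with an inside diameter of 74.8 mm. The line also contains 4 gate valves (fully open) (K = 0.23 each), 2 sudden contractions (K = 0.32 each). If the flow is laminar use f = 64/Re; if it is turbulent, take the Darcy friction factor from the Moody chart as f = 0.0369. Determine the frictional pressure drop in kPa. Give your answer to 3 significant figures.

ΔP ≈ 0.0838 kPa

A = πD²/4 = π(0.0748)²/4 = 0.004394 m²; mean velocity V = ṁ/(ρA) = 0.00452/(0.798 · 0.004394) = 1.289 m/s.
Reynolds number Re = ρVD/μ = 0.798 · 1.289 · 0.0748 / 1.1e-05 = 6994.
Re > 4000 → turbulent; use the Moody-chart value f = 0.0369.
Total minor-loss coefficient ΣK = 4·0.23 + 2·0.32 = 1.56.
ΔP = [f·L/D + ΣK]·(ρV²/2) = [0.0369·253/0.0748 + 1.56]·(0.798·1.289²/2) = [124.8 + 1.56]·0.6629 = 83.77 Pa.
ΔP = 83.77 Pa = 0.0838 kPa.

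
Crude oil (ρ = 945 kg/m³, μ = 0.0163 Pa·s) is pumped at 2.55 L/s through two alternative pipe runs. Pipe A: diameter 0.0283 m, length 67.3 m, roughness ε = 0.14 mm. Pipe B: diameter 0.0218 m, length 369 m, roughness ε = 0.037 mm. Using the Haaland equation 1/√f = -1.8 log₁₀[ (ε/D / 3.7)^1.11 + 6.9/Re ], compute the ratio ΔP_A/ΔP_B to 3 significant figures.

Pipe A: V = Q/A = 0.00255/0.000629 = 4.054 m/s; Re = 6651; ε/D = 0.00495; Haaland → f = 0.04011; ΔP_A = f(L/D)(ρV²/2) = 7.407e+05 Pa.
Pipe B: V = Q/A = 0.00255/0.0003733 = 6.832 m/s; Re = 8635; ε/D = 0.0017; Haaland → f = 0.03425; ΔP_B = f(L/D)(ρV²/2) = 1.279e+07 Pa.
ΔP_A/ΔP_B = 7.407e+05/1.279e+07 = 0.0579.

ΔP_A/ΔP_B ≈ 0.0579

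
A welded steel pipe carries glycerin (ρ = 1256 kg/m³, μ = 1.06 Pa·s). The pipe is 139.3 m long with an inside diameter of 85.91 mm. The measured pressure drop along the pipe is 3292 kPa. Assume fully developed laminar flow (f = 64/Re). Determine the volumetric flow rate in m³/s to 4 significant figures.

For laminar flow, f = 64/Re with Re = ρVD/μ, so Darcy-Weisbach reduces to ΔP = 32μLV/D². Solving for V: V = ΔP·D²/(32μL) = 3.292e+06·(0.08591)²/(32·1.06·139.3) = 5.142 m/s.
Check: Re = ρVD/μ = 1256·5.142·0.08591/1.06 = 523.4 < 2300, so the laminar assumption holds.
Q = V·A = 5.142·(π/4·0.08591²) = 0.02981 m³/s = 0.02981 m³/s.

Q ≈ 0.02981 m³/s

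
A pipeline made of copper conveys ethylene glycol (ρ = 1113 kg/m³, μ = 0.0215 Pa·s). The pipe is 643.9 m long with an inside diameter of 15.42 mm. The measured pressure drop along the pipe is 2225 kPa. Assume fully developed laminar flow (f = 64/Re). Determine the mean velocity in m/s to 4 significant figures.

For laminar flow, f = 64/Re with Re = ρVD/μ, so Darcy-Weisbach reduces to ΔP = 32μLV/D². Solving for V: V = ΔP·D²/(32μL) = 2.225e+06·(0.01542)²/(32·0.0215·643.9) = 1.194 m/s.
Check: Re = ρVD/μ = 1113·1.194·0.01542/0.0215 = 953.3 < 2300, so the laminar assumption holds.

V ≈ 1.194 m/s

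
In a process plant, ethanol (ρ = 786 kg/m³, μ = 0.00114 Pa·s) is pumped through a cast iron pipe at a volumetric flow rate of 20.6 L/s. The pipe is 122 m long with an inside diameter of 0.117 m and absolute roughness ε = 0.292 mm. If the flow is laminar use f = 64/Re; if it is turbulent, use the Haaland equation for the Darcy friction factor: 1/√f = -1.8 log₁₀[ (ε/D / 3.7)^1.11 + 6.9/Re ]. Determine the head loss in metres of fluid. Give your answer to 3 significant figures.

h_f ≈ 5.03 m

Q = 20.6 L/s = 20.6/1000 = 0.0206 m³/s.
Cross-sectional area A = πD²/4 = π(0.117)²/4 = 0.01075 m²; mean velocity V = Q/A = 0.0206/0.01075 = 1.916 m/s.
Reynolds number Re = ρVD/μ = 786 · 1.916 · 0.117 / 0.00114 = 1.546e+05.
Re > 4000 → turbulent. Relative roughness ε/D = 0.000292/0.117 = 0.0025. Haaland: 1/√f = -1.8 log₁₀[(0.0025/3.7)^1.11 + 6.9/1.546e+05] = -1.8 log₁₀[0.000302 + 4.46e-05] = 6.228, so f = 0.02578.
Darcy-Weisbach: ΔP = f(L/D)(ρV²/2) = 0.02578·(122/0.117)·(786·1.916²/2) = 0.02578·1043·1443 = 3.879e+04 Pa.
Head loss h_f = ΔP/(ρg) = 3.879e+04/(786·9.81) = 5.03 m.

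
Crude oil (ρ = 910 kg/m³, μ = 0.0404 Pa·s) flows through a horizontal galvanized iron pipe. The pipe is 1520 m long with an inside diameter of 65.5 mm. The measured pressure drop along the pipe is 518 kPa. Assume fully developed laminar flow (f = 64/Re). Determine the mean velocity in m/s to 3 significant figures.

V ≈ 1.13 m/s

For laminar flow, f = 64/Re with Re = ρVD/μ, so Darcy-Weisbach reduces to ΔP = 32μLV/D². Solving for V: V = ΔP·D²/(32μL) = 5.18e+05·(0.0655)²/(32·0.0404·1520) = 1.131 m/s.
Check: Re = ρVD/μ = 910·1.131·0.0655/0.0404 = 1669 < 2300, so the laminar assumption holds.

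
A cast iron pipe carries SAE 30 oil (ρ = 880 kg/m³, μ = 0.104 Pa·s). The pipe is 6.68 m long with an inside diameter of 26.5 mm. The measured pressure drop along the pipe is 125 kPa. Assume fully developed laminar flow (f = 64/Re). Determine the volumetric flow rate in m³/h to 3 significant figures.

For laminar flow, f = 64/Re with Re = ρVD/μ, so Darcy-Weisbach reduces to ΔP = 32μLV/D². Solving for V: V = ΔP·D²/(32μL) = 1.25e+05·(0.0265)²/(32·0.104·6.68) = 3.949 m/s.
Check: Re = ρVD/μ = 880·3.949·0.0265/0.104 = 885.4 < 2300, so the laminar assumption holds.
Q = V·A = 3.949·(π/4·0.0265²) = 0.002178 m³/s = 7.84 m³/h.

Q ≈ 7.84 m³/h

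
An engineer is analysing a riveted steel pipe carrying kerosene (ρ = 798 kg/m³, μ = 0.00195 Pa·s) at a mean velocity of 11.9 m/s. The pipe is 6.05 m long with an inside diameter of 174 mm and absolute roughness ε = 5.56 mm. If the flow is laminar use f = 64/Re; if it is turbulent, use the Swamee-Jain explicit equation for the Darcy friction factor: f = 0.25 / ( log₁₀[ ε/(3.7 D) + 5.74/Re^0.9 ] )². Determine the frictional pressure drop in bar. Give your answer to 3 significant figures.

Reynolds number Re = ρVD/μ = 798 · 11.9 · 0.174 / 0.00195 = 8.474e+05.
Re > 4000 → turbulent. Relative roughness ε/D = 0.00556/0.174 = 0.032. Swamee-Jain: f = 0.25/(log₁₀[0.032/3.7 + 5.74/8.474e+05^0.9])² = 0.25/(log₁₀[0.00864 + 2.65e-05])² = 0.25/(-2.062)² = 0.05878.
Darcy-Weisbach: ΔP = f(L/D)(ρV²/2) = 0.05878·(6.05/0.174)·(798·11.9²/2) = 0.05878·34.77·5.65e+04 = 1.155e+05 Pa.
ΔP = 1.155e+05 Pa = 1.15 bar.

ΔP ≈ 1.15 bar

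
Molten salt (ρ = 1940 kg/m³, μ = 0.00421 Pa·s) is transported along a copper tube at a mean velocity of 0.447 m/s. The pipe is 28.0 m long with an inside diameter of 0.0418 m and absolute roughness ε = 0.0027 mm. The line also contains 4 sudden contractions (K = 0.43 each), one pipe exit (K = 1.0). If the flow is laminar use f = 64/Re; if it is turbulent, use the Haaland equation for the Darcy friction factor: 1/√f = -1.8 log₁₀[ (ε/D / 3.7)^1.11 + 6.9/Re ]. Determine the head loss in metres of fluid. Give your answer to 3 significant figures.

h_f ≈ 0.248 m

Reynolds number Re = ρVD/μ = 1940 · 0.447 · 0.0418 / 0.00421 = 8610.
Re > 4000 → turbulent. Relative roughness ε/D = 2.7e-06/0.0418 = 6.46e-05. Haaland: 1/√f = -1.8 log₁₀[(6.46e-05/3.7)^1.11 + 6.9/8610] = -1.8 log₁₀[5.23e-06 + 0.000801] = 5.568, so f = 0.03226.
Total minor-loss coefficient ΣK = 4·0.43 + 1·1 = 2.72.
ΔP = [f·L/D + ΣK]·(ρV²/2) = [0.03226·28/0.0418 + 2.72]·(1940·0.447²/2) = [21.61 + 2.72]·193.8 = 4715 Pa.
Head loss h_f = ΔP/(ρg) = 4715/(1940·9.81) = 0.248 m.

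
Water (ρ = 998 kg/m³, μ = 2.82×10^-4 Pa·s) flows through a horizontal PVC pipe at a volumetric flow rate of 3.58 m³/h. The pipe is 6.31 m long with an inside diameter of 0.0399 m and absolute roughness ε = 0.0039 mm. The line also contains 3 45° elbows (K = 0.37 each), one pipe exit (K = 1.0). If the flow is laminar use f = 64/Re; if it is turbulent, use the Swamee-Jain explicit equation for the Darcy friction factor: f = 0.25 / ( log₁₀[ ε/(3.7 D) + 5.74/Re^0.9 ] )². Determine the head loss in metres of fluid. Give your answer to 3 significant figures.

Q = 3.58 m³/h = 3.58/3600 = 0.0009944 m³/s.
Cross-sectional area A = πD²/4 = π(0.0399)²/4 = 0.00125 m²; mean velocity V = Q/A = 0.0009944/0.00125 = 0.7953 m/s.
Reynolds number Re = ρVD/μ = 998 · 0.7953 · 0.0399 / 0.000282 = 1.123e+05.
Re > 4000 → turbulent. Relative roughness ε/D = 3.9e-06/0.0399 = 9.77e-05. Swamee-Jain: f = 0.25/(log₁₀[9.77e-05/3.7 + 5.74/1.123e+05^0.9])² = 0.25/(log₁₀[2.64e-05 + 0.000164])² = 0.25/(-3.721)² = 0.01805.
Total minor-loss coefficient ΣK = 3·0.37 + 1·1 = 2.11.
ΔP = [f·L/D + ΣK]·(ρV²/2) = [0.01805·6.31/0.0399 + 2.11]·(998·0.7953²/2) = [2.855 + 2.11]·315.6 = 1567 Pa.
Head loss h_f = ΔP/(ρg) = 1567/(998·9.81) = 0.160 m.

h_f ≈ 0.160 m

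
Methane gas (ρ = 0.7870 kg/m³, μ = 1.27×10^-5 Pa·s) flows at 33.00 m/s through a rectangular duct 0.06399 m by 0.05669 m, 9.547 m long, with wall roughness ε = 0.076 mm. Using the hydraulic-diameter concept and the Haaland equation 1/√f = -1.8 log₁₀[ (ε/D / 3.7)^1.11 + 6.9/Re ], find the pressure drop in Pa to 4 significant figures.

Hydraulic diameter D_h = 4A/P = 4·(0.06399·0.05669)/(2·(0.06399+0.05669)) = 0.01451/0.2414 = 0.06012 m.
Re = ρVD_h/μ = 0.787·33·0.06012/1.27e-05 = 1.229e+05.
ε/D_h = 7.6e-05/0.06012 = 0.00126; Haaland gives 1/√f = -1.8 log₁₀[0.000142+5.61e-05] = 6.666, so f = 0.02251.
ΔP = f(L/D_h)(ρV²/2) = 0.02251·9.547/0.06012·428.5 = 1532 Pa.

ΔP ≈ 1532 Pa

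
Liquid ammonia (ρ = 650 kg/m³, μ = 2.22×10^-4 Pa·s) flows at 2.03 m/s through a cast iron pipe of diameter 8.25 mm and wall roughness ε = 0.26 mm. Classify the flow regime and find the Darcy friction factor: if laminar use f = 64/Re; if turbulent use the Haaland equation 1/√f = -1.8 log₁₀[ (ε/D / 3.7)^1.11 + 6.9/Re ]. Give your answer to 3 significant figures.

f ≈ 0.0591

Re = ρVD/μ = 650·2.03·0.00825/0.000222 = 4.904e+04.
Re > 4000 → turbulent. ε/D = 0.00026/0.00825 = 0.0315; Haaland: 1/√f = -1.8 log₁₀[0.00504 + 0.000141] = 4.114, so f = 0.05909.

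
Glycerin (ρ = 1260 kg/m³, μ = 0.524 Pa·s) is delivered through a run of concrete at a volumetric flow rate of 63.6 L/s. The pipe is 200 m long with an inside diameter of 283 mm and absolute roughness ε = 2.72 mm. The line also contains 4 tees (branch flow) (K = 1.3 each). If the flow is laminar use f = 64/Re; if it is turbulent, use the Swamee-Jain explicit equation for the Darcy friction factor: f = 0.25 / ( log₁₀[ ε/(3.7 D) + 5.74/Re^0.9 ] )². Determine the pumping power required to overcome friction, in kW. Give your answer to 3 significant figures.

P ≈ 2.91 kW

Q = 63.6 L/s = 63.6/1000 = 0.0636 m³/s.
Cross-sectional area A = πD²/4 = π(0.283)²/4 = 0.0629 m²; mean velocity V = Q/A = 0.0636/0.0629 = 1.011 m/s.
Reynolds number Re = ρVD/μ = 1260 · 1.011 · 0.283 / 0.524 = 688.1.
Re < 2300 → laminar flow, so f = 64/Re = 64/688.1 = 0.09302 (the turbulent correlation is not needed).
Total minor-loss coefficient ΣK = 4·1.3 = 5.2.
ΔP = [f·L/D + ΣK]·(ρV²/2) = [0.09302·200/0.283 + 5.2]·(1260·1.011²/2) = [65.74 + 5.2]·644.1 = 4.569e+04 Pa.
Pumping power P = QΔP = 0.0636·4.569e+04 = 2906 W = 2.91 kW.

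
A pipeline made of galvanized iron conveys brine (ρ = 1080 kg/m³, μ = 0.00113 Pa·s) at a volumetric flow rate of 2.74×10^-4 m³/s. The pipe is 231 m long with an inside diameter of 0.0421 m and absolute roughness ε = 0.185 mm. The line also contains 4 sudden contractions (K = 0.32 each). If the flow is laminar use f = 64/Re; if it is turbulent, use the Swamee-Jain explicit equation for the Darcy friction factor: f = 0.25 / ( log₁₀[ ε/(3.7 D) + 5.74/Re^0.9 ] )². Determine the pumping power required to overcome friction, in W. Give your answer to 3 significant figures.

P ≈ 1.24 W

Cross-sectional area A = πD²/4 = π(0.0421)²/4 = 0.001392 m²; mean velocity V = Q/A = 0.000274/0.001392 = 0.1968 m/s.
Reynolds number Re = ρVD/μ = 1080 · 0.1968 · 0.0421 / 0.00113 = 7920.
Re > 4000 → turbulent. Relative roughness ε/D = 0.000185/0.0421 = 0.00439. Swamee-Jain: f = 0.25/(log₁₀[0.00439/3.7 + 5.74/7920^0.9])² = 0.25/(log₁₀[0.00119 + 0.00178])² = 0.25/(-2.528)² = 0.03912.
Total minor-loss coefficient ΣK = 4·0.32 = 1.28.
ΔP = [f·L/D + ΣK]·(ρV²/2) = [0.03912·231/0.0421 + 1.28]·(1080·0.1968²/2) = [214.7 + 1.28]·20.92 = 4518 Pa.
Pumping power P = QΔP = 0.000274·4518 = 1.238 W = 1.24 W.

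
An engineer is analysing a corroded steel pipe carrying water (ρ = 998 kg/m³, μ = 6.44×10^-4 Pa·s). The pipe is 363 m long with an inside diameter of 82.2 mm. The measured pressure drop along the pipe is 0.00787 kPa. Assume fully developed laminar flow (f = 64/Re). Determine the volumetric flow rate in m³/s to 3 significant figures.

Q ≈ 3.77×10^-5 m³/s

For laminar flow, f = 64/Re with Re = ρVD/μ, so Darcy-Weisbach reduces to ΔP = 32μLV/D². Solving for V: V = ΔP·D²/(32μL) = 7.87·(0.0822)²/(32·0.000644·363) = 0.007108 m/s.
Check: Re = ρVD/μ = 998·0.007108·0.0822/0.000644 = 905.5 < 2300, so the laminar assumption holds.
Q = V·A = 0.007108·(π/4·0.0822²) = 3.772e-05 m³/s = 3.77×10^-5 m³/s.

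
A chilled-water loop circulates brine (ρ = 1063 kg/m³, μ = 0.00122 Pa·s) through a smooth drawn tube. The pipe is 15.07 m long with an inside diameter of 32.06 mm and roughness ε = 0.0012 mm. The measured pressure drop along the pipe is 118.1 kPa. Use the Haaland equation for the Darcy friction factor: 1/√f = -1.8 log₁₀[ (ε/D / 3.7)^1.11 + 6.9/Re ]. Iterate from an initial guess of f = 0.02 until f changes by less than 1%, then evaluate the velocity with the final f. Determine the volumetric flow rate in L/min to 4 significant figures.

Rearranging Darcy-Weisbach: V = √(2·ΔP·D/(f·L·ρ)). With ε/D = 1.2e-06/0.03206 = 3.74e-05, iterate starting from f = 0.02:
  f = 0.02 → V = √(2·1.181e+05·0.03206/(0.02·15.07·1063)) = 4.862 m/s; Re = ρVD/μ = 1.358e+05; f → 0.01693
  f = 0.01693 → V = 5.285 m/s; Re = 1.476e+05; f → 0.01666
  f = 0.01666 → V = 5.327 m/s; Re = 1.488e+05; f → 0.01663
Converged (Δf/f < 1%). With the final f = 0.01663: V = √(2·1.181e+05·0.03206/(0.01663·15.07·1063)) = 5.331 m/s.
Q = V·A = 5.331·(π/4·0.03206²) = 0.004304 m³/s = 258.2 L/min.

Q ≈ 258.2 L/min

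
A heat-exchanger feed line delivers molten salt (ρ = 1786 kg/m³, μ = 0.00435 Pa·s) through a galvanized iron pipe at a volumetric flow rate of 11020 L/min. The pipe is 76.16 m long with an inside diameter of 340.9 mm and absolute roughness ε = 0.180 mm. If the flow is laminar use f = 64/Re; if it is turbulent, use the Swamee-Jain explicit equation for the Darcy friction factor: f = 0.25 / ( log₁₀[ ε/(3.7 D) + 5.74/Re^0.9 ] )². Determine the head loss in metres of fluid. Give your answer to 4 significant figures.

Q = 11020 L/min = 11020/60000 = 0.1837 m³/s.
Cross-sectional area A = πD²/4 = π(0.3409)²/4 = 0.09127 m²; mean velocity V = Q/A = 0.1837/0.09127 = 2.012 m/s.
Reynolds number Re = ρVD/μ = 1786 · 2.012 · 0.3409 / 0.00435 = 2.816e+05.
Re > 4000 → turbulent. Relative roughness ε/D = 0.00018/0.3409 = 0.000528. Swamee-Jain: f = 0.25/(log₁₀[0.000528/3.7 + 5.74/2.816e+05^0.9])² = 0.25/(log₁₀[0.000143 + 7.15e-05])² = 0.25/(-3.669)² = 0.01857.
Darcy-Weisbach: ΔP = f(L/D)(ρV²/2) = 0.01857·(76.16/0.3409)·(1786·2.012²/2) = 0.01857·223.4·3616 = 1.5e+04 Pa.
Head loss h_f = ΔP/(ρg) = 1.5e+04/(1786·9.81) = 0.8562 m.

h_f ≈ 0.8562 m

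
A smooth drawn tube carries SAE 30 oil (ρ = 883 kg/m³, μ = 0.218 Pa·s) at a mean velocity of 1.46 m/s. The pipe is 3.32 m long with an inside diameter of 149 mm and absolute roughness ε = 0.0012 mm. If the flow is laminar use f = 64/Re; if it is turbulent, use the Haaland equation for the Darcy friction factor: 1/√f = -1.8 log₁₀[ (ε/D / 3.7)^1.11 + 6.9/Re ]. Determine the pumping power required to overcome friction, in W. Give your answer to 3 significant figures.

P ≈ 38.8 W

Reynolds number Re = ρVD/μ = 883 · 1.46 · 0.149 / 0.218 = 881.1.
Re < 2300 → laminar flow, so f = 64/Re = 64/881.1 = 0.07263 (the turbulent correlation is not needed).
Darcy-Weisbach: ΔP = f(L/D)(ρV²/2) = 0.07263·(3.32/0.149)·(883·1.46²/2) = 0.07263·22.28·941.1 = 1523 Pa.
Q = V·A = 1.46·0.01744 = 0.02546 m³/s.
Pumping power P = QΔP = 0.02546·1523 = 38.77 W = 38.8 W.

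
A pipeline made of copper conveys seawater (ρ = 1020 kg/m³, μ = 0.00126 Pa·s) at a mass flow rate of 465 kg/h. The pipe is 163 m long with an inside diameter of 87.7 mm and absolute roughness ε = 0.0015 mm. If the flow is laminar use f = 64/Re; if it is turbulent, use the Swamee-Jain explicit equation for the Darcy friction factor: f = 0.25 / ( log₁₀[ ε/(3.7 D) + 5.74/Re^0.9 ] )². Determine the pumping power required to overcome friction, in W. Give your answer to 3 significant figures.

P ≈ 0.00227 W

ṁ = 465 kg/h = 465/3600 = 0.1292 kg/s.
A = πD²/4 = π(0.0877)²/4 = 0.006041 m²; mean velocity V = ṁ/(ρA) = 0.1292/(1020 · 0.006041) = 0.02096 m/s.
Reynolds number Re = ρVD/μ = 1020 · 0.02096 · 0.0877 / 0.00126 = 1488.
Re < 2300 → laminar flow, so f = 64/Re = 64/1488 = 0.043 (the turbulent correlation is not needed).
Darcy-Weisbach: ΔP = f(L/D)(ρV²/2) = 0.043·(163/0.0877)·(1020·0.02096²/2) = 0.043·1859·0.2241 = 17.91 Pa.
Q = ṁ/ρ = 0.1292/1020 = 0.0001266 m³/s.
Pumping power P = QΔP = 0.0001266·17.91 = 0.002268 W = 0.00227 W.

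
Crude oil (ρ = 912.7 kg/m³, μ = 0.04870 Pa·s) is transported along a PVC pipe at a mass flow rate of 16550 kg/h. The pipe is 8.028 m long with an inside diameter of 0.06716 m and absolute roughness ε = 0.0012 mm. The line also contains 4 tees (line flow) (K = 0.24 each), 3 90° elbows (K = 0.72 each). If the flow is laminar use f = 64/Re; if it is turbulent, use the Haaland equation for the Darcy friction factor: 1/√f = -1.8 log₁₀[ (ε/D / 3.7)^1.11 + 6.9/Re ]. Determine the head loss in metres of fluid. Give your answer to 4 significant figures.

ṁ = 16550 kg/h = 16550/3600 = 4.597 kg/s.
A = πD²/4 = π(0.06716)²/4 = 0.003543 m²; mean velocity V = ṁ/(ρA) = 4.597/(912.7 · 0.003543) = 1.422 m/s.
Reynolds number Re = ρVD/μ = 912.7 · 1.422 · 0.06716 / 0.0487 = 1790.
Re < 2300 → laminar flow, so f = 64/Re = 64/1790 = 0.03576 (the turbulent correlation is not needed).
Total minor-loss coefficient ΣK = 4·0.24 + 3·0.72 = 3.12.
ΔP = [f·L/D + ΣK]·(ρV²/2) = [0.03576·8.028/0.06716 + 3.12]·(912.7·1.422²/2) = [4.275 + 3.12]·922.6 = 6822 Pa.
Head loss h_f = ΔP/(ρg) = 6822/(912.7·9.81) = 0.7620 m.

h_f ≈ 0.7620 m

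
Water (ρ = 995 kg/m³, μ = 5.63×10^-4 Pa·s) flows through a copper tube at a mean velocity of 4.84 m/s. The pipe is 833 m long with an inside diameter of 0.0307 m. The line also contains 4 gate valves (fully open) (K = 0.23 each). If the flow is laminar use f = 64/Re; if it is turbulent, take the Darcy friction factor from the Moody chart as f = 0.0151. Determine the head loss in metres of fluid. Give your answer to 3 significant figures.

h_f ≈ 490 m

Reynolds number Re = ρVD/μ = 995 · 4.84 · 0.0307 / 0.000563 = 2.626e+05.
Re > 4000 → turbulent; use the Moody-chart value f = 0.0151.
Total minor-loss coefficient ΣK = 4·0.23 = 0.92.
ΔP = [f·L/D + ΣK]·(ρV²/2) = [0.0151·833/0.0307 + 0.92]·(995·4.84²/2) = [409.7 + 0.92]·1.165e+04 = 4.786e+06 Pa.
Head loss h_f = ΔP/(ρg) = 4.786e+06/(995·9.81) = 490 m.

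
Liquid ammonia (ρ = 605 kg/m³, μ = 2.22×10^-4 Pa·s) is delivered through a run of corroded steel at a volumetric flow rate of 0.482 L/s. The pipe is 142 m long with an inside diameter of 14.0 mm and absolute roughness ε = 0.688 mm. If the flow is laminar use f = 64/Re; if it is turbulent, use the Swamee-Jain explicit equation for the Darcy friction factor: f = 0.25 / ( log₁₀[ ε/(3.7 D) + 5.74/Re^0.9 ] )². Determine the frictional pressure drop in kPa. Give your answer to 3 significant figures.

ΔP ≈ 2150 kPa

Q = 0.482 L/s = 0.482/1000 = 0.000482 m³/s.
Cross-sectional area A = πD²/4 = π(0.014)²/4 = 0.0001539 m²; mean velocity V = Q/A = 0.000482/0.0001539 = 3.131 m/s.
Reynolds number Re = ρVD/μ = 605 · 3.131 · 0.014 / 0.000222 = 1.195e+05.
Re > 4000 → turbulent. Relative roughness ε/D = 0.000688/0.014 = 0.0491. Swamee-Jain: f = 0.25/(log₁₀[0.0491/3.7 + 5.74/1.195e+05^0.9])² = 0.25/(log₁₀[0.0133 + 0.000155])² = 0.25/(-1.872)² = 0.07136.
Darcy-Weisbach: ΔP = f(L/D)(ρV²/2) = 0.07136·(142/0.014)·(605·3.131²/2) = 0.07136·1.014e+04·2966 = 2.147e+06 Pa.
ΔP = 2.147e+06 Pa = 2150 kPa.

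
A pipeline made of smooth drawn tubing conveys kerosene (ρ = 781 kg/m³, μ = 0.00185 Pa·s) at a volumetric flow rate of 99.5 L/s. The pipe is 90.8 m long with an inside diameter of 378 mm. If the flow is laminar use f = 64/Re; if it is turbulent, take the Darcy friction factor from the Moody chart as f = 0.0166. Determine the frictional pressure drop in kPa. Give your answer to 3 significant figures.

ΔP ≈ 1.22 kPa

Q = 99.5 L/s = 99.5/1000 = 0.0995 m³/s.
Cross-sectional area A = πD²/4 = π(0.378)²/4 = 0.1122 m²; mean velocity V = Q/A = 0.0995/0.1122 = 0.8866 m/s.
Reynolds number Re = ρVD/μ = 781 · 0.8866 · 0.378 / 0.00185 = 1.415e+05.
Re > 4000 → turbulent; use the Moody-chart value f = 0.0166.
Darcy-Weisbach: ΔP = f(L/D)(ρV²/2) = 0.0166·(90.8/0.378)·(781·0.8866²/2) = 0.0166·240.2·307 = 1224 Pa.
ΔP = 1224 Pa = 1.22 kPa.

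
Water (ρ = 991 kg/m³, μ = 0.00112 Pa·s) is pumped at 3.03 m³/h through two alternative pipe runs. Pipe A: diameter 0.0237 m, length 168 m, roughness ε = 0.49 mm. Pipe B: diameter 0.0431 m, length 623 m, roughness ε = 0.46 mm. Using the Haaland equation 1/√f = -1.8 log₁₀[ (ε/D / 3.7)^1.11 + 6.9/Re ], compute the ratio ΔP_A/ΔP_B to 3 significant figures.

ΔP_A/ΔP_B ≈ 6.55

Pipe A: V = Q/A = 0.0008417/0.0004412 = 1.908 m/s; Re = 4.001e+04; ε/D = 0.0207; Haaland → f = 0.05029; ΔP_A = f(L/D)(ρV²/2) = 6.429e+05 Pa.
Pipe B: V = Q/A = 0.0008417/0.001459 = 0.5769 m/s; Re = 2.2e+04; ε/D = 0.0107; Haaland → f = 0.04118; ΔP_B = f(L/D)(ρV²/2) = 9.816e+04 Pa.
ΔP_A/ΔP_B = 6.429e+05/9.816e+04 = 6.55.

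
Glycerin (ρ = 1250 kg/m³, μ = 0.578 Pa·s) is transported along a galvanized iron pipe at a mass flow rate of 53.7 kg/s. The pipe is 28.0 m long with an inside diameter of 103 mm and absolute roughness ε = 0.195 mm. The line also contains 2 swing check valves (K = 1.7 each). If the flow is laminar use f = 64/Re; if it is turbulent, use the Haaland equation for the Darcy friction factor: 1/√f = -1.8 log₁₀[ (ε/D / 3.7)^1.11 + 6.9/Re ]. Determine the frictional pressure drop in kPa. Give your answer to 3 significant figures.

A = πD²/4 = π(0.103)²/4 = 0.008332 m²; mean velocity V = ṁ/(ρA) = 53.7/(1250 · 0.008332) = 5.156 m/s.
Reynolds number Re = ρVD/μ = 1250 · 5.156 · 0.103 / 0.578 = 1148.
Re < 2300 → laminar flow, so f = 64/Re = 64/1148 = 0.05573 (the turbulent correlation is not needed).
Total minor-loss coefficient ΣK = 2·1.7 = 3.4.
ΔP = [f·L/D + ΣK]·(ρV²/2) = [0.05573·28/0.103 + 3.4]·(1250·5.156²/2) = [15.15 + 3.4]·1.661e+04 = 3.082e+05 Pa.
ΔP = 3.082e+05 Pa = 308 kPa.

ΔP ≈ 308 kPa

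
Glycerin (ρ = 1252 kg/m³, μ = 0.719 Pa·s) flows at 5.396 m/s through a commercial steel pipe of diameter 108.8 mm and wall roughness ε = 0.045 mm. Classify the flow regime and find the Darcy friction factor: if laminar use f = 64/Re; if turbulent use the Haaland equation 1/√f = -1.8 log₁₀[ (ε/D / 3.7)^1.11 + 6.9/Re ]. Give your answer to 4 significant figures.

Re = ρVD/μ = 1252·5.396·0.1088/0.719 = 1022.
Re < 2300 → laminar, so f = 64/Re = 0.0626 (roughness is irrelevant in laminar flow).

f ≈ 0.06260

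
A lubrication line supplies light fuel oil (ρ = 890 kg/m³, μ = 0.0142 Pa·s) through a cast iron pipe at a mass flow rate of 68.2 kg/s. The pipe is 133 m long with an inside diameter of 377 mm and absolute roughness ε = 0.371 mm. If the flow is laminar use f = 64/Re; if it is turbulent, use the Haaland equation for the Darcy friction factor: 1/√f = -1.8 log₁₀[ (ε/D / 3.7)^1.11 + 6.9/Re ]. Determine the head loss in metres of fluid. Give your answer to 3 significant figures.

A = πD²/4 = π(0.377)²/4 = 0.1116 m²; mean velocity V = ṁ/(ρA) = 68.2/(890 · 0.1116) = 0.6865 m/s.
Reynolds number Re = ρVD/μ = 890 · 0.6865 · 0.377 / 0.0142 = 1.622e+04.
Re > 4000 → turbulent. Relative roughness ε/D = 0.000371/0.377 = 0.000984. Haaland: 1/√f = -1.8 log₁₀[(0.000984/3.7)^1.11 + 6.9/1.622e+04] = -1.8 log₁₀[0.000108 + 0.000425] = 5.892, so f = 0.02881.
Darcy-Weisbach: ΔP = f(L/D)(ρV²/2) = 0.02881·(133/0.377)·(890·0.6865²/2) = 0.02881·352.8·209.7 = 2131 Pa.
Head loss h_f = ΔP/(ρg) = 2131/(890·9.81) = 0.244 m.

h_f ≈ 0.244 m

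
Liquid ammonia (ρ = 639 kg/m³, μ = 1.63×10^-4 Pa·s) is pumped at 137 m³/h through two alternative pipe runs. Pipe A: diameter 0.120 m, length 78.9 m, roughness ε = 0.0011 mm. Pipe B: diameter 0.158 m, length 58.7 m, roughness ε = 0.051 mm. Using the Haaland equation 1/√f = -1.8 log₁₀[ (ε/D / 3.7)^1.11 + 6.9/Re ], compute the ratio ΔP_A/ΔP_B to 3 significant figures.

Pipe A: V = Q/A = 0.03806/0.01131 = 3.365 m/s; Re = 1.583e+06; ε/D = 9.17e-06; Haaland → f = 0.01097; ΔP_A = f(L/D)(ρV²/2) = 2.609e+04 Pa.
Pipe B: V = Q/A = 0.03806/0.01961 = 1.941 m/s; Re = 1.202e+06; ε/D = 0.000323; Haaland → f = 0.01571; ΔP_B = f(L/D)(ρV²/2) = 7025 Pa.
ΔP_A/ΔP_B = 2.609e+04/7025 = 3.71.

ΔP_A/ΔP_B ≈ 3.71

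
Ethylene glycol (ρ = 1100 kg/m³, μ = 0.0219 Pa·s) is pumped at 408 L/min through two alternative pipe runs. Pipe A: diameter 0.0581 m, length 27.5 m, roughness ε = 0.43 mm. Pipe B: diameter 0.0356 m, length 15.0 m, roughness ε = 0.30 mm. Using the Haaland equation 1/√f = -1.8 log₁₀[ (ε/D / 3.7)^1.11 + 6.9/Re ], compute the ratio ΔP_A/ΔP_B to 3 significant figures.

ΔP_A/ΔP_B ≈ 0.164

Pipe A: V = Q/A = 0.0068/0.002651 = 2.565 m/s; Re = 7485; ε/D = 0.0074; Haaland → f = 0.0419; ΔP_A = f(L/D)(ρV²/2) = 7.176e+04 Pa.
Pipe B: V = Q/A = 0.0068/0.0009954 = 6.832 m/s; Re = 1.222e+04; ε/D = 0.00843; Haaland → f = 0.04047; ΔP_B = f(L/D)(ρV²/2) = 4.377e+05 Pa.
ΔP_A/ΔP_B = 7.176e+04/4.377e+05 = 0.164.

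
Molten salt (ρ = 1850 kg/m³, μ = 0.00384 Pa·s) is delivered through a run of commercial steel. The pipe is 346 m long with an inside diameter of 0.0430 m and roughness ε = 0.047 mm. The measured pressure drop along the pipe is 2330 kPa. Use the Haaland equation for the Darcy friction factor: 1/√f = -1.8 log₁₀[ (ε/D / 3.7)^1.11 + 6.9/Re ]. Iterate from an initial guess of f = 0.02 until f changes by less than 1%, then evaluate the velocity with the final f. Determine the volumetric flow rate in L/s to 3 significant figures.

Rearranging Darcy-Weisbach: V = √(2·ΔP·D/(f·L·ρ)). With ε/D = 4.7e-05/0.043 = 0.00109, iterate starting from f = 0.02:
  f = 0.02 → V = √(2·2.33e+06·0.043/(0.02·346·1850)) = 3.956 m/s; Re = ρVD/μ = 8.196e+04; f → 0.02269
  f = 0.02269 → V = 3.714 m/s; Re = 7.695e+04; f → 0.02283
Converged (Δf/f < 1%). With the final f = 0.02283: V = √(2·2.33e+06·0.043/(0.02283·346·1850)) = 3.703 m/s.
Q = V·A = 3.703·(π/4·0.043²) = 0.005377 m³/s = 5.38 L/s.

Q ≈ 5.38 L/s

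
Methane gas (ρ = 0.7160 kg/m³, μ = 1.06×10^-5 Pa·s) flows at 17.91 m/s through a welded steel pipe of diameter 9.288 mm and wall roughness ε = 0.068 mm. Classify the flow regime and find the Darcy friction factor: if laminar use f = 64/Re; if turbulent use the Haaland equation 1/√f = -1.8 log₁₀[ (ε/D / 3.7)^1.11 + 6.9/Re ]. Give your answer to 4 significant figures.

f ≈ 0.03957

Re = ρVD/μ = 0.716·17.91·0.009288/1.06e-05 = 1.124e+04.
Re > 4000 → turbulent. ε/D = 6.8e-05/0.009288 = 0.00732; Haaland: 1/√f = -1.8 log₁₀[0.000998 + 0.000614] = 5.027, so f = 0.03957.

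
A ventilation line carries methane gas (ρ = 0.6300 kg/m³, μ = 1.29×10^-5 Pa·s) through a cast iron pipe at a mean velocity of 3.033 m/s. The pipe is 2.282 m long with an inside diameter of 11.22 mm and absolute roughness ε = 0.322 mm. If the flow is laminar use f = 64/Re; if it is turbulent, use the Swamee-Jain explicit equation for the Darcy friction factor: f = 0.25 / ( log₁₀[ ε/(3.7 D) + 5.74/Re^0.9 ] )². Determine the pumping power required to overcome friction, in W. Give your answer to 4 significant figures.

Reynolds number Re = ρVD/μ = 0.63 · 3.033 · 0.01122 / 1.29e-05 = 1662.
Re < 2300 → laminar flow, so f = 64/Re = 64/1662 = 0.03851 (the turbulent correlation is not needed).
Darcy-Weisbach: ΔP = f(L/D)(ρV²/2) = 0.03851·(2.282/0.01122)·(0.63·3.033²/2) = 0.03851·203.4·2.898 = 22.7 Pa.
Q = V·A = 3.033·9.887e-05 = 0.0002999 m³/s.
Pumping power P = QΔP = 0.0002999·22.7 = 0.0068060 W = 0.006806 W.

P ≈ 0.006806 W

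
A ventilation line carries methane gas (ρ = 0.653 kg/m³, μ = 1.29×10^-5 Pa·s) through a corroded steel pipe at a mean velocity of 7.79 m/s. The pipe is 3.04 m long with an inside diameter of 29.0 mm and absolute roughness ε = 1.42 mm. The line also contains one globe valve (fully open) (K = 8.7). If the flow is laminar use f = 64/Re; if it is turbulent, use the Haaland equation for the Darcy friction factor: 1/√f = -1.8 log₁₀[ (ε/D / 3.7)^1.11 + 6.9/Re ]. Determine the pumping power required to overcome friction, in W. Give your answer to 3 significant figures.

Reynolds number Re = ρVD/μ = 0.653 · 7.79 · 0.029 / 1.29e-05 = 1.144e+04.
Re > 4000 → turbulent. Relative roughness ε/D = 0.00142/0.029 = 0.049. Haaland: 1/√f = -1.8 log₁₀[(0.049/3.7)^1.11 + 6.9/1.144e+04] = -1.8 log₁₀[0.00822 + 0.000603] = 3.698, so f = 0.07314.
Total minor-loss coefficient ΣK = 1·8.7 = 8.7.
ΔP = [f·L/D + ΣK]·(ρV²/2) = [0.07314·3.04/0.029 + 8.7]·(0.653·7.79²/2) = [7.668 + 8.7]·19.81 = 324.3 Pa.
Q = V·A = 7.79·0.0006605 = 0.005145 m³/s.
Pumping power P = QΔP = 0.005145·324.3 = 1.669 W = 1.67 W.

P ≈ 1.67 W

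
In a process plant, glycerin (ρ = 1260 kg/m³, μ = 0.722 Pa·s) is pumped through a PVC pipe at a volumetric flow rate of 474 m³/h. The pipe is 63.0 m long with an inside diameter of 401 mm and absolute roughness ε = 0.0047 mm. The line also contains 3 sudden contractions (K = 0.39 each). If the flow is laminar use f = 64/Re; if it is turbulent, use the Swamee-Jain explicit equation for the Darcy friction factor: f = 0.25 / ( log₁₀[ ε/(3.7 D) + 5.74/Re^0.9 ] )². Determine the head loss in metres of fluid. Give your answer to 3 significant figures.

Q = 474 m³/h = 474/3600 = 0.1317 m³/s.
Cross-sectional area A = πD²/4 = π(0.401)²/4 = 0.1263 m²; mean velocity V = Q/A = 0.1317/0.1263 = 1.043 m/s.
Reynolds number Re = ρVD/μ = 1260 · 1.043 · 0.401 / 0.722 = 729.6.
Re < 2300 → laminar flow, so f = 64/Re = 64/729.6 = 0.08772 (the turbulent correlation is not needed).
Total minor-loss coefficient ΣK = 3·0.39 = 1.17.
ΔP = [f·L/D + ΣK]·(ρV²/2) = [0.08772·63/0.401 + 1.17]·(1260·1.043²/2) = [13.78 + 1.17]·684.8 = 1.024e+04 Pa.
Head loss h_f = ΔP/(ρg) = 1.024e+04/(1260·9.81) = 0.828 m.

h_f ≈ 0.828 m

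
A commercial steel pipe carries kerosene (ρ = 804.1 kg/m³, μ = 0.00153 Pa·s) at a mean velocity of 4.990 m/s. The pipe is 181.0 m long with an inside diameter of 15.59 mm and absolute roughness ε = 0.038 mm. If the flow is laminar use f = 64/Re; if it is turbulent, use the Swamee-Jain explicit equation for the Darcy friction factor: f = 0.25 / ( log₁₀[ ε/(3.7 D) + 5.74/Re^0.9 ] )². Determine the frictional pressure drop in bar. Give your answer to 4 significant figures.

ΔP ≈ 32.88 bar

Reynolds number Re = ρVD/μ = 804.1 · 4.99 · 0.01559 / 0.00153 = 4.089e+04.
Re > 4000 → turbulent. Relative roughness ε/D = 3.8e-05/0.01559 = 0.00244. Swamee-Jain: f = 0.25/(log₁₀[0.00244/3.7 + 5.74/4.089e+04^0.9])² = 0.25/(log₁₀[0.000659 + 0.000406])² = 0.25/(-2.973)² = 0.02829.
Darcy-Weisbach: ΔP = f(L/D)(ρV²/2) = 0.02829·(181/0.01559)·(804.1·4.99²/2) = 0.02829·1.161e+04·1.001e+04 = 3.288e+06 Pa.
ΔP = 3.288e+06 Pa = 32.88 bar.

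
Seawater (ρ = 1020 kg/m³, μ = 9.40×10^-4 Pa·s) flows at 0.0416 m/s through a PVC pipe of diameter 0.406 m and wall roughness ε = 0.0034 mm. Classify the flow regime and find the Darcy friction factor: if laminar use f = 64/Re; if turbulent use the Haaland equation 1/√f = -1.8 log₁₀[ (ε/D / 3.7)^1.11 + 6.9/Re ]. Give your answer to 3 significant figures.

f ≈ 0.0263

Re = ρVD/μ = 1020·0.0416·0.406/0.00094 = 1.833e+04.
Re > 4000 → turbulent. ε/D = 3.4e-06/0.406 = 8.37e-06; Haaland: 1/√f = -1.8 log₁₀[5.42e-07 + 0.000376] = 6.163, so f = 0.02633.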